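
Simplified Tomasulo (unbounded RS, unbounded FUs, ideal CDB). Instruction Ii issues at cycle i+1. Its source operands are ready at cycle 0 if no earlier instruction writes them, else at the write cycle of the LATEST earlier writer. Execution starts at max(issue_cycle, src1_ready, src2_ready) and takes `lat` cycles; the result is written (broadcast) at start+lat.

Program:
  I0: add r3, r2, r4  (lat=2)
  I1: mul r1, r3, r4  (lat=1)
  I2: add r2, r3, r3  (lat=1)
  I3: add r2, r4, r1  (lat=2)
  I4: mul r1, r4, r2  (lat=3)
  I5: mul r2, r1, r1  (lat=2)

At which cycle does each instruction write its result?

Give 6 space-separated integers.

I0 add r3: issue@1 deps=(None,None) exec_start@1 write@3
I1 mul r1: issue@2 deps=(0,None) exec_start@3 write@4
I2 add r2: issue@3 deps=(0,0) exec_start@3 write@4
I3 add r2: issue@4 deps=(None,1) exec_start@4 write@6
I4 mul r1: issue@5 deps=(None,3) exec_start@6 write@9
I5 mul r2: issue@6 deps=(4,4) exec_start@9 write@11

Answer: 3 4 4 6 9 11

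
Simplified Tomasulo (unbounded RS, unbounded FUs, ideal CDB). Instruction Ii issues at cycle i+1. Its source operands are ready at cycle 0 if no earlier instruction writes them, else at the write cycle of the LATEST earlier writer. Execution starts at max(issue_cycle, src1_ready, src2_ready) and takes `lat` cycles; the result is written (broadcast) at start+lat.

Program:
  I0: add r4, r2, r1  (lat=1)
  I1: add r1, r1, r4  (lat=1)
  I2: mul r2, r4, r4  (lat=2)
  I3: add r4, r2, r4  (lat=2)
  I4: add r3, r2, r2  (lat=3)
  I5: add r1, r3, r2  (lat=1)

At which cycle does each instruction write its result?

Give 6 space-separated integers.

I0 add r4: issue@1 deps=(None,None) exec_start@1 write@2
I1 add r1: issue@2 deps=(None,0) exec_start@2 write@3
I2 mul r2: issue@3 deps=(0,0) exec_start@3 write@5
I3 add r4: issue@4 deps=(2,0) exec_start@5 write@7
I4 add r3: issue@5 deps=(2,2) exec_start@5 write@8
I5 add r1: issue@6 deps=(4,2) exec_start@8 write@9

Answer: 2 3 5 7 8 9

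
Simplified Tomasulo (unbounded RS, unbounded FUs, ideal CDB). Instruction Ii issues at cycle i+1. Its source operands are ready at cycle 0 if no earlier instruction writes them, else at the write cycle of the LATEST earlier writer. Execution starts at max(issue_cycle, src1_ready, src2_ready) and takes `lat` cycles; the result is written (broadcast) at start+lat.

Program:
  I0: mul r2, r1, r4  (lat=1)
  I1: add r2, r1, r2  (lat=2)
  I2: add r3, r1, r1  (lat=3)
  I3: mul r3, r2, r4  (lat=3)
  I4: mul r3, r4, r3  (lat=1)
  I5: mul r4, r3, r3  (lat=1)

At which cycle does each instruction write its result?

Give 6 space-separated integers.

I0 mul r2: issue@1 deps=(None,None) exec_start@1 write@2
I1 add r2: issue@2 deps=(None,0) exec_start@2 write@4
I2 add r3: issue@3 deps=(None,None) exec_start@3 write@6
I3 mul r3: issue@4 deps=(1,None) exec_start@4 write@7
I4 mul r3: issue@5 deps=(None,3) exec_start@7 write@8
I5 mul r4: issue@6 deps=(4,4) exec_start@8 write@9

Answer: 2 4 6 7 8 9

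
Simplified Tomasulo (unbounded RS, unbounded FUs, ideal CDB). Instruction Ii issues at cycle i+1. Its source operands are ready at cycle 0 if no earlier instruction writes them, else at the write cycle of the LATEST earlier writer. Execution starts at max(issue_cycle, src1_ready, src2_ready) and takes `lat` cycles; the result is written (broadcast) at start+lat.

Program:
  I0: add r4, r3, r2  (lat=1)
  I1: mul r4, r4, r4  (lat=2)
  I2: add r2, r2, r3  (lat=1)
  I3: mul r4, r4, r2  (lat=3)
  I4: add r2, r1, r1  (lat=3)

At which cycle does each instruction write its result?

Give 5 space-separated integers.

I0 add r4: issue@1 deps=(None,None) exec_start@1 write@2
I1 mul r4: issue@2 deps=(0,0) exec_start@2 write@4
I2 add r2: issue@3 deps=(None,None) exec_start@3 write@4
I3 mul r4: issue@4 deps=(1,2) exec_start@4 write@7
I4 add r2: issue@5 deps=(None,None) exec_start@5 write@8

Answer: 2 4 4 7 8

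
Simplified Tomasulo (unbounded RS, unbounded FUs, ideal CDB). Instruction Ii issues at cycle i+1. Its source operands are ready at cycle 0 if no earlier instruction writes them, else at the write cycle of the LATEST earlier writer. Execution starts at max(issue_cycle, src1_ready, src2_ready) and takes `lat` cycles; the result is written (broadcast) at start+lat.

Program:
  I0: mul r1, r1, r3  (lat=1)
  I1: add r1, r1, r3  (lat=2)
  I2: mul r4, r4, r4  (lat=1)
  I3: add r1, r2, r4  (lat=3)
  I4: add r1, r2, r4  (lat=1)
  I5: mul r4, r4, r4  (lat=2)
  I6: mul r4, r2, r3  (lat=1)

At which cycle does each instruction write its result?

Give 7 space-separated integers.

Answer: 2 4 4 7 6 8 8

Derivation:
I0 mul r1: issue@1 deps=(None,None) exec_start@1 write@2
I1 add r1: issue@2 deps=(0,None) exec_start@2 write@4
I2 mul r4: issue@3 deps=(None,None) exec_start@3 write@4
I3 add r1: issue@4 deps=(None,2) exec_start@4 write@7
I4 add r1: issue@5 deps=(None,2) exec_start@5 write@6
I5 mul r4: issue@6 deps=(2,2) exec_start@6 write@8
I6 mul r4: issue@7 deps=(None,None) exec_start@7 write@8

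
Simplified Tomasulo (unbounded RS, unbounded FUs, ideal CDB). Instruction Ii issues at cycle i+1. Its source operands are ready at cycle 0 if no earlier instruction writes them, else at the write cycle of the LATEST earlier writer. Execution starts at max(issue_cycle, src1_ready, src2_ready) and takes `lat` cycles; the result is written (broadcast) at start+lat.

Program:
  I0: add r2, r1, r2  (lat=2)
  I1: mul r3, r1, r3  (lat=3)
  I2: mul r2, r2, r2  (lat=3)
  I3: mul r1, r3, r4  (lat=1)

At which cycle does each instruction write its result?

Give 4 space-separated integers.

I0 add r2: issue@1 deps=(None,None) exec_start@1 write@3
I1 mul r3: issue@2 deps=(None,None) exec_start@2 write@5
I2 mul r2: issue@3 deps=(0,0) exec_start@3 write@6
I3 mul r1: issue@4 deps=(1,None) exec_start@5 write@6

Answer: 3 5 6 6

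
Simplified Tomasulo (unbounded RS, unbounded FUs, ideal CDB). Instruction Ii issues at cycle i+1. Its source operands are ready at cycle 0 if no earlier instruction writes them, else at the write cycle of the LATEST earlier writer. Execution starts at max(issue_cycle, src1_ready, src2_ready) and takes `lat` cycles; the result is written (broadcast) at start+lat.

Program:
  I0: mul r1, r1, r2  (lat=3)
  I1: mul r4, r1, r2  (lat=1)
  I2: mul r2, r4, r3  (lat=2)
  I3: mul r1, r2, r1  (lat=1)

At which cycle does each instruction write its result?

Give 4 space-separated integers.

I0 mul r1: issue@1 deps=(None,None) exec_start@1 write@4
I1 mul r4: issue@2 deps=(0,None) exec_start@4 write@5
I2 mul r2: issue@3 deps=(1,None) exec_start@5 write@7
I3 mul r1: issue@4 deps=(2,0) exec_start@7 write@8

Answer: 4 5 7 8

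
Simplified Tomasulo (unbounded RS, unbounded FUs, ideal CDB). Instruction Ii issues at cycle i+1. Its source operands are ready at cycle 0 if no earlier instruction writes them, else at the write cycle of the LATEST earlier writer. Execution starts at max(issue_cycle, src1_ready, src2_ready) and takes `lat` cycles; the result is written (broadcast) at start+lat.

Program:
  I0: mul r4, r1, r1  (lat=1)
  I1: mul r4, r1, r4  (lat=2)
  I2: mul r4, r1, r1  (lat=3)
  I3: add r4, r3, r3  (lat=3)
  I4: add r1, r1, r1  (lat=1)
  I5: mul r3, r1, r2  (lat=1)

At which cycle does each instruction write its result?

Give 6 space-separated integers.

Answer: 2 4 6 7 6 7

Derivation:
I0 mul r4: issue@1 deps=(None,None) exec_start@1 write@2
I1 mul r4: issue@2 deps=(None,0) exec_start@2 write@4
I2 mul r4: issue@3 deps=(None,None) exec_start@3 write@6
I3 add r4: issue@4 deps=(None,None) exec_start@4 write@7
I4 add r1: issue@5 deps=(None,None) exec_start@5 write@6
I5 mul r3: issue@6 deps=(4,None) exec_start@6 write@7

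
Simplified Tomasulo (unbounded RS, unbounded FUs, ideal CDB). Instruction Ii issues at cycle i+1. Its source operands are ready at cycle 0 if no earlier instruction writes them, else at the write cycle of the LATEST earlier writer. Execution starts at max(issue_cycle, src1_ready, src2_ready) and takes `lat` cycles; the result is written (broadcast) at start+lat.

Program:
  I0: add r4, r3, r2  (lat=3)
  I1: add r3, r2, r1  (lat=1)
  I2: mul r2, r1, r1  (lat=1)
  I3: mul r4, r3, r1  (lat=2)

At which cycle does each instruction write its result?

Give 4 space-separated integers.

I0 add r4: issue@1 deps=(None,None) exec_start@1 write@4
I1 add r3: issue@2 deps=(None,None) exec_start@2 write@3
I2 mul r2: issue@3 deps=(None,None) exec_start@3 write@4
I3 mul r4: issue@4 deps=(1,None) exec_start@4 write@6

Answer: 4 3 4 6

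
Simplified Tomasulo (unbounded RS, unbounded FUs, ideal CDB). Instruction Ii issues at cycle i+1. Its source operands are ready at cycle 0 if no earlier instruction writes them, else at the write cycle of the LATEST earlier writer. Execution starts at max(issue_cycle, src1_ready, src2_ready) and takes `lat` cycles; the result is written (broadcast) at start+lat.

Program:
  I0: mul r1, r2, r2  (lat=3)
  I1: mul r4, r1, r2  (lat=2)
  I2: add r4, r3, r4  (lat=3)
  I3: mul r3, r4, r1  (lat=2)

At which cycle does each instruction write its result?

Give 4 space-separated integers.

I0 mul r1: issue@1 deps=(None,None) exec_start@1 write@4
I1 mul r4: issue@2 deps=(0,None) exec_start@4 write@6
I2 add r4: issue@3 deps=(None,1) exec_start@6 write@9
I3 mul r3: issue@4 deps=(2,0) exec_start@9 write@11

Answer: 4 6 9 11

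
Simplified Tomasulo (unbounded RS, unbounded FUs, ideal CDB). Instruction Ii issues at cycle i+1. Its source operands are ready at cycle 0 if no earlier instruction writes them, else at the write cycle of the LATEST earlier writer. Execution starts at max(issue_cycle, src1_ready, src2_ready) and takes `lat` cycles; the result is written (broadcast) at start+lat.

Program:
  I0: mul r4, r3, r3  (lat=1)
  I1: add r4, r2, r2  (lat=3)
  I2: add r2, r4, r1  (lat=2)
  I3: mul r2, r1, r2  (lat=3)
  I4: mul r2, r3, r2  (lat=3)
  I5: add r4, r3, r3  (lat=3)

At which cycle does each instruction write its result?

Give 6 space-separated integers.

I0 mul r4: issue@1 deps=(None,None) exec_start@1 write@2
I1 add r4: issue@2 deps=(None,None) exec_start@2 write@5
I2 add r2: issue@3 deps=(1,None) exec_start@5 write@7
I3 mul r2: issue@4 deps=(None,2) exec_start@7 write@10
I4 mul r2: issue@5 deps=(None,3) exec_start@10 write@13
I5 add r4: issue@6 deps=(None,None) exec_start@6 write@9

Answer: 2 5 7 10 13 9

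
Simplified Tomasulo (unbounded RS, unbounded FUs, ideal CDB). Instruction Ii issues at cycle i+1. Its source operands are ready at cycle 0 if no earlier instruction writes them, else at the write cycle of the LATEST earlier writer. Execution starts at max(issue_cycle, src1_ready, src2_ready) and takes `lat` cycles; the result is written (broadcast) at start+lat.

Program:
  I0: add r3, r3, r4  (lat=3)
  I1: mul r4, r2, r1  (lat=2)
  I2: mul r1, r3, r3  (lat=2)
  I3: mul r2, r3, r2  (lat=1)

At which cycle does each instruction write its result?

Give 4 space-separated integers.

Answer: 4 4 6 5

Derivation:
I0 add r3: issue@1 deps=(None,None) exec_start@1 write@4
I1 mul r4: issue@2 deps=(None,None) exec_start@2 write@4
I2 mul r1: issue@3 deps=(0,0) exec_start@4 write@6
I3 mul r2: issue@4 deps=(0,None) exec_start@4 write@5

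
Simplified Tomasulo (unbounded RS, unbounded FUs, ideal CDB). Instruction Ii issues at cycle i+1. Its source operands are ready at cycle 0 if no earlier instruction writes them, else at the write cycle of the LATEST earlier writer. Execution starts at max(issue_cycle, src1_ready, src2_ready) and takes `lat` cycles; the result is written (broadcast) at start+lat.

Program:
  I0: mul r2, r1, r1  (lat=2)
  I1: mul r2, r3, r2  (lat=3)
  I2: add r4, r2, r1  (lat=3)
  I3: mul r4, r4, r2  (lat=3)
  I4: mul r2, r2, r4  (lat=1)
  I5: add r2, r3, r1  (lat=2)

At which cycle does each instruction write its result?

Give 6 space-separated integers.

Answer: 3 6 9 12 13 8

Derivation:
I0 mul r2: issue@1 deps=(None,None) exec_start@1 write@3
I1 mul r2: issue@2 deps=(None,0) exec_start@3 write@6
I2 add r4: issue@3 deps=(1,None) exec_start@6 write@9
I3 mul r4: issue@4 deps=(2,1) exec_start@9 write@12
I4 mul r2: issue@5 deps=(1,3) exec_start@12 write@13
I5 add r2: issue@6 deps=(None,None) exec_start@6 write@8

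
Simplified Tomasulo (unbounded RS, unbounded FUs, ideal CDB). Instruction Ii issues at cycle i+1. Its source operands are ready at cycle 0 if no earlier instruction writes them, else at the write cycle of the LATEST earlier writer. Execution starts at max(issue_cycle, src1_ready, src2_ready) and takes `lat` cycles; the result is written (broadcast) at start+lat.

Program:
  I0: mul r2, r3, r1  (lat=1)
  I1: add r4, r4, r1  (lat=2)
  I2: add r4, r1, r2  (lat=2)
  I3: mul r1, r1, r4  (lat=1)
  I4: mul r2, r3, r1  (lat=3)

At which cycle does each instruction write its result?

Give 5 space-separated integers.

I0 mul r2: issue@1 deps=(None,None) exec_start@1 write@2
I1 add r4: issue@2 deps=(None,None) exec_start@2 write@4
I2 add r4: issue@3 deps=(None,0) exec_start@3 write@5
I3 mul r1: issue@4 deps=(None,2) exec_start@5 write@6
I4 mul r2: issue@5 deps=(None,3) exec_start@6 write@9

Answer: 2 4 5 6 9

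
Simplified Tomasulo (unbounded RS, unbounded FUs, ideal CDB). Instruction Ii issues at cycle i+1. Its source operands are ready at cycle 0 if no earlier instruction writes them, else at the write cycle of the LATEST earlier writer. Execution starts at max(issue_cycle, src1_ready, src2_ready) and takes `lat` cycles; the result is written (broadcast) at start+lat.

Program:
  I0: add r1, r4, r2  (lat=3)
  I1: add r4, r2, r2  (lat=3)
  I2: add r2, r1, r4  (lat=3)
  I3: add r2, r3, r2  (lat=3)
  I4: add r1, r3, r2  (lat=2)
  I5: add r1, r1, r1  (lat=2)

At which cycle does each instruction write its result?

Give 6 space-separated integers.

I0 add r1: issue@1 deps=(None,None) exec_start@1 write@4
I1 add r4: issue@2 deps=(None,None) exec_start@2 write@5
I2 add r2: issue@3 deps=(0,1) exec_start@5 write@8
I3 add r2: issue@4 deps=(None,2) exec_start@8 write@11
I4 add r1: issue@5 deps=(None,3) exec_start@11 write@13
I5 add r1: issue@6 deps=(4,4) exec_start@13 write@15

Answer: 4 5 8 11 13 15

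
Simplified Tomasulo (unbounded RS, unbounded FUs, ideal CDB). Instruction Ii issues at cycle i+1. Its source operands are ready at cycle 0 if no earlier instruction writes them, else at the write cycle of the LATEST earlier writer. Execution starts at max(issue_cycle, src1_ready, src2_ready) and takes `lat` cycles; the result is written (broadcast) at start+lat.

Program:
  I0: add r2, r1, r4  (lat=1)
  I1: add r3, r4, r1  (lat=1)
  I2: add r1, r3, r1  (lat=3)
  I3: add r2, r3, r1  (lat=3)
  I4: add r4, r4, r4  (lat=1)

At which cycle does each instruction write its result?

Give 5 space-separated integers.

Answer: 2 3 6 9 6

Derivation:
I0 add r2: issue@1 deps=(None,None) exec_start@1 write@2
I1 add r3: issue@2 deps=(None,None) exec_start@2 write@3
I2 add r1: issue@3 deps=(1,None) exec_start@3 write@6
I3 add r2: issue@4 deps=(1,2) exec_start@6 write@9
I4 add r4: issue@5 deps=(None,None) exec_start@5 write@6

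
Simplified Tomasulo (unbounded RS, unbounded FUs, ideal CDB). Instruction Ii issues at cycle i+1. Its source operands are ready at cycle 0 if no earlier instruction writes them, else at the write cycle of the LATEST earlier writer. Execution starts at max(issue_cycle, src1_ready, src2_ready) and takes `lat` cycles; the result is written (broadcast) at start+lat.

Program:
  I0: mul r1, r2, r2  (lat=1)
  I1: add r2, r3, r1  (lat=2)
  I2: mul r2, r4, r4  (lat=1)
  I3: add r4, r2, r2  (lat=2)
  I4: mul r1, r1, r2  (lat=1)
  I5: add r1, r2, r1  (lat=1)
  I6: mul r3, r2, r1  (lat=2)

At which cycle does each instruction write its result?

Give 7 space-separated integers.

Answer: 2 4 4 6 6 7 9

Derivation:
I0 mul r1: issue@1 deps=(None,None) exec_start@1 write@2
I1 add r2: issue@2 deps=(None,0) exec_start@2 write@4
I2 mul r2: issue@3 deps=(None,None) exec_start@3 write@4
I3 add r4: issue@4 deps=(2,2) exec_start@4 write@6
I4 mul r1: issue@5 deps=(0,2) exec_start@5 write@6
I5 add r1: issue@6 deps=(2,4) exec_start@6 write@7
I6 mul r3: issue@7 deps=(2,5) exec_start@7 write@9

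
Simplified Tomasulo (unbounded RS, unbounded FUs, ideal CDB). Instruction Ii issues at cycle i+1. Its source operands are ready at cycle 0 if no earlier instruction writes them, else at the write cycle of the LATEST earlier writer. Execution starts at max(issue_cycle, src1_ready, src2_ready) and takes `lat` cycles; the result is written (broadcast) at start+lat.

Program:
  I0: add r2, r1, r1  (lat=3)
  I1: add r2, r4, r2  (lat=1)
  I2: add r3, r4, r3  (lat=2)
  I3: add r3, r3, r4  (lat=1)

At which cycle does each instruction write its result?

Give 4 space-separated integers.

I0 add r2: issue@1 deps=(None,None) exec_start@1 write@4
I1 add r2: issue@2 deps=(None,0) exec_start@4 write@5
I2 add r3: issue@3 deps=(None,None) exec_start@3 write@5
I3 add r3: issue@4 deps=(2,None) exec_start@5 write@6

Answer: 4 5 5 6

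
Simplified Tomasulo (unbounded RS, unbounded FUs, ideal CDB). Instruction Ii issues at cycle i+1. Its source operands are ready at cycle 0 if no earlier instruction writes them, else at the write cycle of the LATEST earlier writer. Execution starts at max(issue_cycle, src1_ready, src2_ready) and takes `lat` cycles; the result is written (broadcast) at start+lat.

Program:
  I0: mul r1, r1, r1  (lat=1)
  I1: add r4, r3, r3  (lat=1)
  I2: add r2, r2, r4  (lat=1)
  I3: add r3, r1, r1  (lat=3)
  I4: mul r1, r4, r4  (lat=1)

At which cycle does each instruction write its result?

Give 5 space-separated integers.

Answer: 2 3 4 7 6

Derivation:
I0 mul r1: issue@1 deps=(None,None) exec_start@1 write@2
I1 add r4: issue@2 deps=(None,None) exec_start@2 write@3
I2 add r2: issue@3 deps=(None,1) exec_start@3 write@4
I3 add r3: issue@4 deps=(0,0) exec_start@4 write@7
I4 mul r1: issue@5 deps=(1,1) exec_start@5 write@6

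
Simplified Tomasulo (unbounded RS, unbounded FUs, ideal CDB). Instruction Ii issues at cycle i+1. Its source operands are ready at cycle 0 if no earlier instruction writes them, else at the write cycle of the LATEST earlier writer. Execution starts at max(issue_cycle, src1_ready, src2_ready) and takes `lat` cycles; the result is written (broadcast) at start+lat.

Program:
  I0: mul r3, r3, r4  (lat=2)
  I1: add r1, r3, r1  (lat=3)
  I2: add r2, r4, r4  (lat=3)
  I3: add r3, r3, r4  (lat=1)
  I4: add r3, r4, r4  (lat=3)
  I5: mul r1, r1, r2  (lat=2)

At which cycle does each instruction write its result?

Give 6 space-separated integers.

I0 mul r3: issue@1 deps=(None,None) exec_start@1 write@3
I1 add r1: issue@2 deps=(0,None) exec_start@3 write@6
I2 add r2: issue@3 deps=(None,None) exec_start@3 write@6
I3 add r3: issue@4 deps=(0,None) exec_start@4 write@5
I4 add r3: issue@5 deps=(None,None) exec_start@5 write@8
I5 mul r1: issue@6 deps=(1,2) exec_start@6 write@8

Answer: 3 6 6 5 8 8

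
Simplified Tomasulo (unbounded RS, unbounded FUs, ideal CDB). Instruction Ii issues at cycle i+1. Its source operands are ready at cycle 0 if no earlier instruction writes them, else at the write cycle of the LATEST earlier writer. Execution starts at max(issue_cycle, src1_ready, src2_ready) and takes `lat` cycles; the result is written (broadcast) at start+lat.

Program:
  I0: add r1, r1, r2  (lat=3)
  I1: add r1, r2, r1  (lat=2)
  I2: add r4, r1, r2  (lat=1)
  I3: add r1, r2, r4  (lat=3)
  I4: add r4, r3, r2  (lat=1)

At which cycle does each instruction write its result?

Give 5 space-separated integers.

Answer: 4 6 7 10 6

Derivation:
I0 add r1: issue@1 deps=(None,None) exec_start@1 write@4
I1 add r1: issue@2 deps=(None,0) exec_start@4 write@6
I2 add r4: issue@3 deps=(1,None) exec_start@6 write@7
I3 add r1: issue@4 deps=(None,2) exec_start@7 write@10
I4 add r4: issue@5 deps=(None,None) exec_start@5 write@6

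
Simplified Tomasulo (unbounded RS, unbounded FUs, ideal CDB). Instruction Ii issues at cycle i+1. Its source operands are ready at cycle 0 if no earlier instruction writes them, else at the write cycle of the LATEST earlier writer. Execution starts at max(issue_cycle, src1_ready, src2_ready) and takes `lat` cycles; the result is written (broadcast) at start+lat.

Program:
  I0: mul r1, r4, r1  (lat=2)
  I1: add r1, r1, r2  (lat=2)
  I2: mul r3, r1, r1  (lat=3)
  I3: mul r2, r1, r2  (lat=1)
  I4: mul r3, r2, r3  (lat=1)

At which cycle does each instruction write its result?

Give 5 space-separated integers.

Answer: 3 5 8 6 9

Derivation:
I0 mul r1: issue@1 deps=(None,None) exec_start@1 write@3
I1 add r1: issue@2 deps=(0,None) exec_start@3 write@5
I2 mul r3: issue@3 deps=(1,1) exec_start@5 write@8
I3 mul r2: issue@4 deps=(1,None) exec_start@5 write@6
I4 mul r3: issue@5 deps=(3,2) exec_start@8 write@9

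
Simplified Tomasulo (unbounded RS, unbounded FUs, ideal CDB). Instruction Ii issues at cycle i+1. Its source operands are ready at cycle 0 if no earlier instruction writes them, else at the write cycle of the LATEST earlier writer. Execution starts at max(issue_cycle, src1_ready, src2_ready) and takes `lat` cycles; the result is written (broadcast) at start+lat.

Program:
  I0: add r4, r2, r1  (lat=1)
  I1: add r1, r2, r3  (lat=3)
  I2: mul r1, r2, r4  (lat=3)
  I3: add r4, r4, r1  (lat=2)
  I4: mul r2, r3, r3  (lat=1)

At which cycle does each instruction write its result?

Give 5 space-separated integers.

I0 add r4: issue@1 deps=(None,None) exec_start@1 write@2
I1 add r1: issue@2 deps=(None,None) exec_start@2 write@5
I2 mul r1: issue@3 deps=(None,0) exec_start@3 write@6
I3 add r4: issue@4 deps=(0,2) exec_start@6 write@8
I4 mul r2: issue@5 deps=(None,None) exec_start@5 write@6

Answer: 2 5 6 8 6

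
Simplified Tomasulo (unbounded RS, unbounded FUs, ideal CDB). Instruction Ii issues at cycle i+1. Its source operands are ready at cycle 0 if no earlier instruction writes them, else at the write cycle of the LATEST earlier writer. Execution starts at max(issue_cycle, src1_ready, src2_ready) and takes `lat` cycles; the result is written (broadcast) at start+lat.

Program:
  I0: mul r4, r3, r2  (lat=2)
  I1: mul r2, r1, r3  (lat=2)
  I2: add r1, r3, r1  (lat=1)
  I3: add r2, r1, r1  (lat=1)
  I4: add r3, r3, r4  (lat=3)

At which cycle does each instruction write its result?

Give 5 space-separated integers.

Answer: 3 4 4 5 8

Derivation:
I0 mul r4: issue@1 deps=(None,None) exec_start@1 write@3
I1 mul r2: issue@2 deps=(None,None) exec_start@2 write@4
I2 add r1: issue@3 deps=(None,None) exec_start@3 write@4
I3 add r2: issue@4 deps=(2,2) exec_start@4 write@5
I4 add r3: issue@5 deps=(None,0) exec_start@5 write@8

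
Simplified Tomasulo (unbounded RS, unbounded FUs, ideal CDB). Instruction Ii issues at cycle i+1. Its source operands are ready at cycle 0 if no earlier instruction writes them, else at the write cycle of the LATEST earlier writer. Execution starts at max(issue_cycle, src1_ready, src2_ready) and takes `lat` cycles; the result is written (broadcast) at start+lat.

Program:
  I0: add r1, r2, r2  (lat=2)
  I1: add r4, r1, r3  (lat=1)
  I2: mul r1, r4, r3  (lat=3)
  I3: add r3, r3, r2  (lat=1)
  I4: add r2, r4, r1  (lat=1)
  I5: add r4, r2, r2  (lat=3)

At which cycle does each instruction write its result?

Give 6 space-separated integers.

I0 add r1: issue@1 deps=(None,None) exec_start@1 write@3
I1 add r4: issue@2 deps=(0,None) exec_start@3 write@4
I2 mul r1: issue@3 deps=(1,None) exec_start@4 write@7
I3 add r3: issue@4 deps=(None,None) exec_start@4 write@5
I4 add r2: issue@5 deps=(1,2) exec_start@7 write@8
I5 add r4: issue@6 deps=(4,4) exec_start@8 write@11

Answer: 3 4 7 5 8 11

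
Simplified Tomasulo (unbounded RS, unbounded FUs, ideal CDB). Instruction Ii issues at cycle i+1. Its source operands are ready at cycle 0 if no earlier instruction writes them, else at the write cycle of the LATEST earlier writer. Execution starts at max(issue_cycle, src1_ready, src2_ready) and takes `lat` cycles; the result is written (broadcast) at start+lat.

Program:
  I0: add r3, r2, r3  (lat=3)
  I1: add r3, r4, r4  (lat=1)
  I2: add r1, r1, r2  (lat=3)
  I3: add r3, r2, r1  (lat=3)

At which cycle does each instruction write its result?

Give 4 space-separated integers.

Answer: 4 3 6 9

Derivation:
I0 add r3: issue@1 deps=(None,None) exec_start@1 write@4
I1 add r3: issue@2 deps=(None,None) exec_start@2 write@3
I2 add r1: issue@3 deps=(None,None) exec_start@3 write@6
I3 add r3: issue@4 deps=(None,2) exec_start@6 write@9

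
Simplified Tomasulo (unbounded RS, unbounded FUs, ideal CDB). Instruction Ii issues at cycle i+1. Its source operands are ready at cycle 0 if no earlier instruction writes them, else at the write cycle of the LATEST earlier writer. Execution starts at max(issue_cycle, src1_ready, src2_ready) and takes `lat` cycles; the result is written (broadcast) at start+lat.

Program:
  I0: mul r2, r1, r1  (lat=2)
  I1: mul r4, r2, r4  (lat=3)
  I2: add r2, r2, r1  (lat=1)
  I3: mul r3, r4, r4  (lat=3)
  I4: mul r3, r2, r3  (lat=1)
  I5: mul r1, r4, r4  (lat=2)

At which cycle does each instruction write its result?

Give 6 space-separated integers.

Answer: 3 6 4 9 10 8

Derivation:
I0 mul r2: issue@1 deps=(None,None) exec_start@1 write@3
I1 mul r4: issue@2 deps=(0,None) exec_start@3 write@6
I2 add r2: issue@3 deps=(0,None) exec_start@3 write@4
I3 mul r3: issue@4 deps=(1,1) exec_start@6 write@9
I4 mul r3: issue@5 deps=(2,3) exec_start@9 write@10
I5 mul r1: issue@6 deps=(1,1) exec_start@6 write@8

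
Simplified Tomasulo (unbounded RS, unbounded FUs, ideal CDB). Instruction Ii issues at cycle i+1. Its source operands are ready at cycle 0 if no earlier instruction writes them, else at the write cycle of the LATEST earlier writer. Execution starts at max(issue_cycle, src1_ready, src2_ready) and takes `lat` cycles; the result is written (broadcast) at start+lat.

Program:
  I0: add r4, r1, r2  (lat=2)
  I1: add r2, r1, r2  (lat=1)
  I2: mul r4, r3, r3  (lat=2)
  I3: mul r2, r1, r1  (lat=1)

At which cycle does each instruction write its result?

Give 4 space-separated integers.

Answer: 3 3 5 5

Derivation:
I0 add r4: issue@1 deps=(None,None) exec_start@1 write@3
I1 add r2: issue@2 deps=(None,None) exec_start@2 write@3
I2 mul r4: issue@3 deps=(None,None) exec_start@3 write@5
I3 mul r2: issue@4 deps=(None,None) exec_start@4 write@5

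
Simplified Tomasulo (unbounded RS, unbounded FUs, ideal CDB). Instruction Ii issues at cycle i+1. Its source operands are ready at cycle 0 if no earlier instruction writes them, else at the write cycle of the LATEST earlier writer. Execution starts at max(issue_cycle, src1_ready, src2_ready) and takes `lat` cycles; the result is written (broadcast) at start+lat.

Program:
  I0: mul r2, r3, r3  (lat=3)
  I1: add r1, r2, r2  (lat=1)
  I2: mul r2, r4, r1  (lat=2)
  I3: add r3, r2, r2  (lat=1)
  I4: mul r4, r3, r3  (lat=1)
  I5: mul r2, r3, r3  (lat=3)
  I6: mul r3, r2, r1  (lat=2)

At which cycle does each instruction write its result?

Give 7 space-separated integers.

Answer: 4 5 7 8 9 11 13

Derivation:
I0 mul r2: issue@1 deps=(None,None) exec_start@1 write@4
I1 add r1: issue@2 deps=(0,0) exec_start@4 write@5
I2 mul r2: issue@3 deps=(None,1) exec_start@5 write@7
I3 add r3: issue@4 deps=(2,2) exec_start@7 write@8
I4 mul r4: issue@5 deps=(3,3) exec_start@8 write@9
I5 mul r2: issue@6 deps=(3,3) exec_start@8 write@11
I6 mul r3: issue@7 deps=(5,1) exec_start@11 write@13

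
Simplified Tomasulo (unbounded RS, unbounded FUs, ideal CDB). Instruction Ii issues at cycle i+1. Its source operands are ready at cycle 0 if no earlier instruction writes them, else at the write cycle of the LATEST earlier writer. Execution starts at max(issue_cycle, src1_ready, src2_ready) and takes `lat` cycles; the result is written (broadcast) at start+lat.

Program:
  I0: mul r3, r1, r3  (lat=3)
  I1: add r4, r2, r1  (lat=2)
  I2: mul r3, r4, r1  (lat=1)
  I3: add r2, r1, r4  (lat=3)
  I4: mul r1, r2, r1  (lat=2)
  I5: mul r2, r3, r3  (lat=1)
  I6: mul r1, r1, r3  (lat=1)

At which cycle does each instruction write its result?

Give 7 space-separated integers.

I0 mul r3: issue@1 deps=(None,None) exec_start@1 write@4
I1 add r4: issue@2 deps=(None,None) exec_start@2 write@4
I2 mul r3: issue@3 deps=(1,None) exec_start@4 write@5
I3 add r2: issue@4 deps=(None,1) exec_start@4 write@7
I4 mul r1: issue@5 deps=(3,None) exec_start@7 write@9
I5 mul r2: issue@6 deps=(2,2) exec_start@6 write@7
I6 mul r1: issue@7 deps=(4,2) exec_start@9 write@10

Answer: 4 4 5 7 9 7 10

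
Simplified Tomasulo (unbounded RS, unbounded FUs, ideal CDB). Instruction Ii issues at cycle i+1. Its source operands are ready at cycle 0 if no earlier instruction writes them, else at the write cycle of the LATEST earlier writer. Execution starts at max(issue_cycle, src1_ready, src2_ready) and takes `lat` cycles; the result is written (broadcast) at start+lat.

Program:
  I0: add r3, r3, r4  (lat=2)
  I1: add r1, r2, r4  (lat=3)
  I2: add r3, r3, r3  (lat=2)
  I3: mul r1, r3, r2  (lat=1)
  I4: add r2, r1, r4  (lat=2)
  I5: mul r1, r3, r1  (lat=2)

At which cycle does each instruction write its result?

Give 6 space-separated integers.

I0 add r3: issue@1 deps=(None,None) exec_start@1 write@3
I1 add r1: issue@2 deps=(None,None) exec_start@2 write@5
I2 add r3: issue@3 deps=(0,0) exec_start@3 write@5
I3 mul r1: issue@4 deps=(2,None) exec_start@5 write@6
I4 add r2: issue@5 deps=(3,None) exec_start@6 write@8
I5 mul r1: issue@6 deps=(2,3) exec_start@6 write@8

Answer: 3 5 5 6 8 8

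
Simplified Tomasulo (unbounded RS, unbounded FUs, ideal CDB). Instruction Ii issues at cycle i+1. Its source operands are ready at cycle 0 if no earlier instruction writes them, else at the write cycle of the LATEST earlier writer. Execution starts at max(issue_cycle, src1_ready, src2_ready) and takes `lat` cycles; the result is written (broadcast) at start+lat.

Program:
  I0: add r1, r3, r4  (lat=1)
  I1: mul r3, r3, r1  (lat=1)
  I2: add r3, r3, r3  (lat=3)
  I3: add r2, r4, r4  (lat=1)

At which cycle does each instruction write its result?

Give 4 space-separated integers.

Answer: 2 3 6 5

Derivation:
I0 add r1: issue@1 deps=(None,None) exec_start@1 write@2
I1 mul r3: issue@2 deps=(None,0) exec_start@2 write@3
I2 add r3: issue@3 deps=(1,1) exec_start@3 write@6
I3 add r2: issue@4 deps=(None,None) exec_start@4 write@5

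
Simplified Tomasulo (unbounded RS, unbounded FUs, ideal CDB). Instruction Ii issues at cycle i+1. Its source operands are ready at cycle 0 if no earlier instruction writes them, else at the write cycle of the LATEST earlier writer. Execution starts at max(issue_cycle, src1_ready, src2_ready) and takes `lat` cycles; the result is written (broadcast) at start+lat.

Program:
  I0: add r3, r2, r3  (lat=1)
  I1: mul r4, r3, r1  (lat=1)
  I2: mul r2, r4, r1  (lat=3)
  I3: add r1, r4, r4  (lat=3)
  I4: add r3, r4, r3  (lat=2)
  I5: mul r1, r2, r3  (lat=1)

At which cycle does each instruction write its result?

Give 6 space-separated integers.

I0 add r3: issue@1 deps=(None,None) exec_start@1 write@2
I1 mul r4: issue@2 deps=(0,None) exec_start@2 write@3
I2 mul r2: issue@3 deps=(1,None) exec_start@3 write@6
I3 add r1: issue@4 deps=(1,1) exec_start@4 write@7
I4 add r3: issue@5 deps=(1,0) exec_start@5 write@7
I5 mul r1: issue@6 deps=(2,4) exec_start@7 write@8

Answer: 2 3 6 7 7 8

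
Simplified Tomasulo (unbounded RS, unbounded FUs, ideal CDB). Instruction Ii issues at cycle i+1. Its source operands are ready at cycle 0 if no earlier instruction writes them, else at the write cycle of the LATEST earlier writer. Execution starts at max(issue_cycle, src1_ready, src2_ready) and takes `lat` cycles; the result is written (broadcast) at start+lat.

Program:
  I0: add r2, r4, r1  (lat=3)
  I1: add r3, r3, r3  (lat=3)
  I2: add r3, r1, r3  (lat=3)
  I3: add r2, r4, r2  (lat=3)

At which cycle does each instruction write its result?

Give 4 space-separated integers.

I0 add r2: issue@1 deps=(None,None) exec_start@1 write@4
I1 add r3: issue@2 deps=(None,None) exec_start@2 write@5
I2 add r3: issue@3 deps=(None,1) exec_start@5 write@8
I3 add r2: issue@4 deps=(None,0) exec_start@4 write@7

Answer: 4 5 8 7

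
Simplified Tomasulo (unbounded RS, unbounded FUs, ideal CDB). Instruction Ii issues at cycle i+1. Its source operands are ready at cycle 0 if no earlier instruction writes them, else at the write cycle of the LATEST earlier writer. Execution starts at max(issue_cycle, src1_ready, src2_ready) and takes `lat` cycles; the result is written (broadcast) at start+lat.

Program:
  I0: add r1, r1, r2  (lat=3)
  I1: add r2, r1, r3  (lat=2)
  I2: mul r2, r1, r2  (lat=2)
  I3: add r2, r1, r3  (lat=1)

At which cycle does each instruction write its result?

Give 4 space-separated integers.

I0 add r1: issue@1 deps=(None,None) exec_start@1 write@4
I1 add r2: issue@2 deps=(0,None) exec_start@4 write@6
I2 mul r2: issue@3 deps=(0,1) exec_start@6 write@8
I3 add r2: issue@4 deps=(0,None) exec_start@4 write@5

Answer: 4 6 8 5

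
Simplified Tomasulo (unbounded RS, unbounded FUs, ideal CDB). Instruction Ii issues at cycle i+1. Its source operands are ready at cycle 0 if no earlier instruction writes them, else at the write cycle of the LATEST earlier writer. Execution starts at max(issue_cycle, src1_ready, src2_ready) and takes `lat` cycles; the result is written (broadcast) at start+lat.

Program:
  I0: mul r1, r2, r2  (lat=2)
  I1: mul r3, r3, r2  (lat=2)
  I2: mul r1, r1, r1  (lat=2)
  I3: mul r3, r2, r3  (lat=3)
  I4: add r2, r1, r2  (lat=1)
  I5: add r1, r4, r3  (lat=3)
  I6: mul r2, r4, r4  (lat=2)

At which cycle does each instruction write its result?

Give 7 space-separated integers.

Answer: 3 4 5 7 6 10 9

Derivation:
I0 mul r1: issue@1 deps=(None,None) exec_start@1 write@3
I1 mul r3: issue@2 deps=(None,None) exec_start@2 write@4
I2 mul r1: issue@3 deps=(0,0) exec_start@3 write@5
I3 mul r3: issue@4 deps=(None,1) exec_start@4 write@7
I4 add r2: issue@5 deps=(2,None) exec_start@5 write@6
I5 add r1: issue@6 deps=(None,3) exec_start@7 write@10
I6 mul r2: issue@7 deps=(None,None) exec_start@7 write@9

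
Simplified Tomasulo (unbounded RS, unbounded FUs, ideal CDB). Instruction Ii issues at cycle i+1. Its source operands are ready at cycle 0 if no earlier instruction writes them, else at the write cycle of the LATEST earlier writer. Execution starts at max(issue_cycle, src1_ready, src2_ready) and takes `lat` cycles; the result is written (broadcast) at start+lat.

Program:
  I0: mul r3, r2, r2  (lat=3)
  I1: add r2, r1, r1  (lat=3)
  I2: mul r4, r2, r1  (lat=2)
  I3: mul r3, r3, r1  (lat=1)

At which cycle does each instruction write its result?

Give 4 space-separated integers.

Answer: 4 5 7 5

Derivation:
I0 mul r3: issue@1 deps=(None,None) exec_start@1 write@4
I1 add r2: issue@2 deps=(None,None) exec_start@2 write@5
I2 mul r4: issue@3 deps=(1,None) exec_start@5 write@7
I3 mul r3: issue@4 deps=(0,None) exec_start@4 write@5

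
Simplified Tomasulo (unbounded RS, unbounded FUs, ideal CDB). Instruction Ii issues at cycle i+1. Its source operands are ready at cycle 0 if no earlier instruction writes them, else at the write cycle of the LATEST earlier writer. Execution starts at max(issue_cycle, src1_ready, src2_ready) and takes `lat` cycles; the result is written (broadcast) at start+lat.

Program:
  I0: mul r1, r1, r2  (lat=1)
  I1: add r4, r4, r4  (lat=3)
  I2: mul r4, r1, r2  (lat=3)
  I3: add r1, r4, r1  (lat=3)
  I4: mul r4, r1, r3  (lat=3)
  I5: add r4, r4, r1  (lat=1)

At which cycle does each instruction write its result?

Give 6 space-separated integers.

I0 mul r1: issue@1 deps=(None,None) exec_start@1 write@2
I1 add r4: issue@2 deps=(None,None) exec_start@2 write@5
I2 mul r4: issue@3 deps=(0,None) exec_start@3 write@6
I3 add r1: issue@4 deps=(2,0) exec_start@6 write@9
I4 mul r4: issue@5 deps=(3,None) exec_start@9 write@12
I5 add r4: issue@6 deps=(4,3) exec_start@12 write@13

Answer: 2 5 6 9 12 13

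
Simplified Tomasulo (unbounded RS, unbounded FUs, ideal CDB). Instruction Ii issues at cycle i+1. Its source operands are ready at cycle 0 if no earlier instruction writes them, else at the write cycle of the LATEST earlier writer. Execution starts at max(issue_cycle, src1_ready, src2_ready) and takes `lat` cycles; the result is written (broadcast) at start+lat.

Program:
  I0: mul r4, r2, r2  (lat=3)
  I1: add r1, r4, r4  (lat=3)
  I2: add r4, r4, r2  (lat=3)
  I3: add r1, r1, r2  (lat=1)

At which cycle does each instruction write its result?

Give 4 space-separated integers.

I0 mul r4: issue@1 deps=(None,None) exec_start@1 write@4
I1 add r1: issue@2 deps=(0,0) exec_start@4 write@7
I2 add r4: issue@3 deps=(0,None) exec_start@4 write@7
I3 add r1: issue@4 deps=(1,None) exec_start@7 write@8

Answer: 4 7 7 8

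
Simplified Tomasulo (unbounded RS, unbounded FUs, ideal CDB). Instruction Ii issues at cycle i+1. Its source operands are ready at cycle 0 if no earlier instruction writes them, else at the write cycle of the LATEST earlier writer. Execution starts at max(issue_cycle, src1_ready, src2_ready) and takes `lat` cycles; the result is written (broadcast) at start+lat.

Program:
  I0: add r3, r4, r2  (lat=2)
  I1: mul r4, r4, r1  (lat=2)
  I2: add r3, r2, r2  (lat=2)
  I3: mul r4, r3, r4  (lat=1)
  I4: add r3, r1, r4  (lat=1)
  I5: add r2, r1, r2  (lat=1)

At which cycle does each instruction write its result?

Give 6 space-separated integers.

Answer: 3 4 5 6 7 7

Derivation:
I0 add r3: issue@1 deps=(None,None) exec_start@1 write@3
I1 mul r4: issue@2 deps=(None,None) exec_start@2 write@4
I2 add r3: issue@3 deps=(None,None) exec_start@3 write@5
I3 mul r4: issue@4 deps=(2,1) exec_start@5 write@6
I4 add r3: issue@5 deps=(None,3) exec_start@6 write@7
I5 add r2: issue@6 deps=(None,None) exec_start@6 write@7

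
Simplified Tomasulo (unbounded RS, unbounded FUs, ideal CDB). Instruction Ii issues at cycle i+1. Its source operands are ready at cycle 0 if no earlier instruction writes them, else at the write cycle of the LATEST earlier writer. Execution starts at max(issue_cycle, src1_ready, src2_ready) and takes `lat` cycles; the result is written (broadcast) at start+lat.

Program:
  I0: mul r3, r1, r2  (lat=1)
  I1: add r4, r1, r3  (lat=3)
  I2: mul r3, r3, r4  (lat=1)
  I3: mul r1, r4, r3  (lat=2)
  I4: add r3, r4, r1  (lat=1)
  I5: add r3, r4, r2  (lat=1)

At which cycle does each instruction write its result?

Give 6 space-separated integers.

I0 mul r3: issue@1 deps=(None,None) exec_start@1 write@2
I1 add r4: issue@2 deps=(None,0) exec_start@2 write@5
I2 mul r3: issue@3 deps=(0,1) exec_start@5 write@6
I3 mul r1: issue@4 deps=(1,2) exec_start@6 write@8
I4 add r3: issue@5 deps=(1,3) exec_start@8 write@9
I5 add r3: issue@6 deps=(1,None) exec_start@6 write@7

Answer: 2 5 6 8 9 7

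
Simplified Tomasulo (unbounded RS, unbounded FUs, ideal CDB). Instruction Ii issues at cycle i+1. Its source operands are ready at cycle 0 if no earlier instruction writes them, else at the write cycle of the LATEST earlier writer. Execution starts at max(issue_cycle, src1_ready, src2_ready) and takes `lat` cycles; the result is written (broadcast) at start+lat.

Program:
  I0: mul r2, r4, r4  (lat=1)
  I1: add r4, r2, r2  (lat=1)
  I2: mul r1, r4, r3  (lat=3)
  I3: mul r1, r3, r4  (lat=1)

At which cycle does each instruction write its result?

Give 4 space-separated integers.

Answer: 2 3 6 5

Derivation:
I0 mul r2: issue@1 deps=(None,None) exec_start@1 write@2
I1 add r4: issue@2 deps=(0,0) exec_start@2 write@3
I2 mul r1: issue@3 deps=(1,None) exec_start@3 write@6
I3 mul r1: issue@4 deps=(None,1) exec_start@4 write@5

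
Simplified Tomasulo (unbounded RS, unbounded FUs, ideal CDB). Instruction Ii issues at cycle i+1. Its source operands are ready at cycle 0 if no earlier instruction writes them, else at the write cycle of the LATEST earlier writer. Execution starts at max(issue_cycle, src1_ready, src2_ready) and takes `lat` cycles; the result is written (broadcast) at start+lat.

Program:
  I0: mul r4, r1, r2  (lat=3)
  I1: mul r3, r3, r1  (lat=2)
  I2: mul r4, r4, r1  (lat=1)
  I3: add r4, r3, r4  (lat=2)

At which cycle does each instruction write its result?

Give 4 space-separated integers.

I0 mul r4: issue@1 deps=(None,None) exec_start@1 write@4
I1 mul r3: issue@2 deps=(None,None) exec_start@2 write@4
I2 mul r4: issue@3 deps=(0,None) exec_start@4 write@5
I3 add r4: issue@4 deps=(1,2) exec_start@5 write@7

Answer: 4 4 5 7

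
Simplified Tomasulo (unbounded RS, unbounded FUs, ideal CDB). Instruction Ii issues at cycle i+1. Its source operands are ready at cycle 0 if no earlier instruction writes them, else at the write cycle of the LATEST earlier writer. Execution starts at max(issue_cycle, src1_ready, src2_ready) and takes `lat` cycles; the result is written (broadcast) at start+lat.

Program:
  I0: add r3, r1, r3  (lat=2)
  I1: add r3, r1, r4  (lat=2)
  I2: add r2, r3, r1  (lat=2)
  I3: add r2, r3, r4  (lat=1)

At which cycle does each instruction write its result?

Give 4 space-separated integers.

Answer: 3 4 6 5

Derivation:
I0 add r3: issue@1 deps=(None,None) exec_start@1 write@3
I1 add r3: issue@2 deps=(None,None) exec_start@2 write@4
I2 add r2: issue@3 deps=(1,None) exec_start@4 write@6
I3 add r2: issue@4 deps=(1,None) exec_start@4 write@5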